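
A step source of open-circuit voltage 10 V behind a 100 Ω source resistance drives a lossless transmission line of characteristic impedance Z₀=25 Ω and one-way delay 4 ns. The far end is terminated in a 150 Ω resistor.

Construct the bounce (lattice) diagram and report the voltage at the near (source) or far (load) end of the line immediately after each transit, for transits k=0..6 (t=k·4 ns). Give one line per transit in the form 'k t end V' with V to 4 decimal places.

0 0 source 2.0000
1 4 load 3.4286
2 8 source 4.2857
3 12 load 4.8980
4 16 source 5.2653
5 20 load 5.5277
6 24 source 5.6851

Γ_L=0.714286, Γ_S=0.600000; launch V₁=10·25/125=2.000000
k=0 src: V=2.0000
k=1 load: inc=2.000000, refl=2.000000·0.714286=1.4286; V=0.000000+2.000000+1.428571=3.4286
k=2 src: inc=1.428571, refl=1.428571·0.600000=0.8571; V=2.000000+1.428571+0.857143=4.2857
k=3 load: inc=0.857143, refl=0.857143·0.714286=0.6122; V=3.428571+0.857143+0.612245=4.8980
k=4 src: inc=0.612245, refl=0.612245·0.600000=0.3673; V=4.285714+0.612245+0.367347=5.2653
k=5 load: inc=0.367347, refl=0.367347·0.714286=0.2624; V=4.897959+0.367347+0.262391=5.5277
k=6 src: inc=0.262391, refl=0.262391·0.600000=0.1574; V=5.265306+0.262391+0.157434=5.6851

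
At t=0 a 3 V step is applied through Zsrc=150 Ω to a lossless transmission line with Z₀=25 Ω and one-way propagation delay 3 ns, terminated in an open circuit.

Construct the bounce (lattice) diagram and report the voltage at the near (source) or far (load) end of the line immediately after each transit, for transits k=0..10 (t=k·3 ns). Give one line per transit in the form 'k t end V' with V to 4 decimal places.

0 0 source 0.4286
1 3 load 0.8571
2 6 source 1.1633
3 9 load 1.4694
4 12 source 1.6880
5 15 load 1.9067
6 18 source 2.0629
7 21 load 2.2191
8 24 source 2.3306
9 27 load 2.4422
10 30 source 2.5219

Γ_L=1.000000, Γ_S=0.714286; launch V₁=3·25/175=0.428571
k=0 src: V=0.4286
k=1 load: inc=0.428571, refl=0.428571·1.000000=0.4286; V=0.000000+0.428571+0.428571=0.8571
k=2 src: inc=0.428571, refl=0.428571·0.714286=0.3061; V=0.428571+0.428571+0.306122=1.1633
k=3 load: inc=0.306122, refl=0.306122·1.000000=0.3061; V=0.857143+0.306122+0.306122=1.4694
k=4 src: inc=0.306122, refl=0.306122·0.714286=0.2187; V=1.163265+0.306122+0.218659=1.6880
k=5 load: inc=0.218659, refl=0.218659·1.000000=0.2187; V=1.469388+0.218659+0.218659=1.9067
k=6 src: inc=0.218659, refl=0.218659·0.714286=0.1562; V=1.688047+0.218659+0.156185=2.0629
k=7 load: inc=0.156185, refl=0.156185·1.000000=0.1562; V=1.906706+0.156185+0.156185=2.2191
k=8 src: inc=0.156185, refl=0.156185·0.714286=0.1116; V=2.062890+0.156185+0.111561=2.3306
k=9 load: inc=0.111561, refl=0.111561·1.000000=0.1116; V=2.219075+0.111561+0.111561=2.4422
k=10 src: inc=0.111561, refl=0.111561·0.714286=0.0797; V=2.330636+0.111561+0.079686=2.5219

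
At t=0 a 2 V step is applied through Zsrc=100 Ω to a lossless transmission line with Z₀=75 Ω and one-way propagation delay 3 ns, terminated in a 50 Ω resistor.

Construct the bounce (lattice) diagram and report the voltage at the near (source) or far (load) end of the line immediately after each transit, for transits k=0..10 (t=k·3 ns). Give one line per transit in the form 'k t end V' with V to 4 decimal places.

0 0 source 0.8571
1 3 load 0.6857
2 6 source 0.6612
3 9 load 0.6661
4 12 source 0.6668
5 15 load 0.6667
6 18 source 0.6667
7 21 load 0.6667
8 24 source 0.6667
9 27 load 0.6667
10 30 source 0.6667

Γ_L=-0.200000, Γ_S=0.142857; launch V₁=2·75/175=0.857143
k=0 src: V=0.8571
k=1 load: inc=0.857143, refl=0.857143·-0.200000=-0.1714; V=0.000000+0.857143+-0.171429=0.6857
k=2 src: inc=-0.171429, refl=-0.171429·0.142857=-0.0245; V=0.857143+-0.171429+-0.024490=0.6612
k=3 load: inc=-0.024490, refl=-0.024490·-0.200000=0.0049; V=0.685714+-0.024490+0.004898=0.6661
k=4 src: inc=0.004898, refl=0.004898·0.142857=0.0007; V=0.661224+0.004898+0.000700=0.6668
k=5 load: inc=0.000700, refl=0.000700·-0.200000=-0.0001; V=0.666122+0.000700+-0.000140=0.6667
k=6 src: inc=-0.000140, refl=-0.000140·0.142857=-0.0000; V=0.666822+-0.000140+-0.000020=0.6667
k=7 load: inc=-0.000020, refl=-0.000020·-0.200000=0.0000; V=0.666682+-0.000020+0.000004=0.6667
k=8 src: inc=0.000004, refl=0.000004·0.142857=0.0000; V=0.666662+0.000004+0.000001=0.6667
k=9 load: inc=0.000001, refl=0.000001·-0.200000=-0.0000; V=0.666666+0.000001+-0.000000=0.6667
k=10 src: inc=-0.000000, refl=-0.000000·0.142857=-0.0000; V=0.666667+-0.000000+-0.000000=0.6667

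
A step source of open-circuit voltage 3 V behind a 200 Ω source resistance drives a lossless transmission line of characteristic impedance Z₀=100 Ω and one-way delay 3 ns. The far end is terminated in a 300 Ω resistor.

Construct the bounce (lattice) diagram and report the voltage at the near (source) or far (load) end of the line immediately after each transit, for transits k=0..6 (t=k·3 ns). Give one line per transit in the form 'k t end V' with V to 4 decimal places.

0 0 source 1.0000
1 3 load 1.5000
2 6 source 1.6667
3 9 load 1.7500
4 12 source 1.7778
5 15 load 1.7917
6 18 source 1.7963

Γ_L=0.500000, Γ_S=0.333333; launch V₁=3·100/300=1.000000
k=0 src: V=1.0000
k=1 load: inc=1.000000, refl=1.000000·0.500000=0.5000; V=0.000000+1.000000+0.500000=1.5000
k=2 src: inc=0.500000, refl=0.500000·0.333333=0.1667; V=1.000000+0.500000+0.166667=1.6667
k=3 load: inc=0.166667, refl=0.166667·0.500000=0.0833; V=1.500000+0.166667+0.083333=1.7500
k=4 src: inc=0.083333, refl=0.083333·0.333333=0.0278; V=1.666667+0.083333+0.027778=1.7778
k=5 load: inc=0.027778, refl=0.027778·0.500000=0.0139; V=1.750000+0.027778+0.013889=1.7917
k=6 src: inc=0.013889, refl=0.013889·0.333333=0.0046; V=1.777778+0.013889+0.004630=1.7963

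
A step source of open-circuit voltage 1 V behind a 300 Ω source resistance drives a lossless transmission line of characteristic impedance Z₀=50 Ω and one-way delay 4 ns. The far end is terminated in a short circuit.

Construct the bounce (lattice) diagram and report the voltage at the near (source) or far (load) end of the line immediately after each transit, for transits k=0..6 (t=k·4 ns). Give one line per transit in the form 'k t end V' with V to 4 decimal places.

Γ_L=-1.000000, Γ_S=0.714286; launch V₁=1·50/350=0.142857
k=0 src: V=0.1429
k=1 load: inc=0.142857, refl=0.142857·-1.000000=-0.1429; V=0.000000+0.142857+-0.142857=0.0000
k=2 src: inc=-0.142857, refl=-0.142857·0.714286=-0.1020; V=0.142857+-0.142857+-0.102041=-0.1020
k=3 load: inc=-0.102041, refl=-0.102041·-1.000000=0.1020; V=0.000000+-0.102041+0.102041=0.0000
k=4 src: inc=0.102041, refl=0.102041·0.714286=0.0729; V=-0.102041+0.102041+0.072886=0.0729
k=5 load: inc=0.072886, refl=0.072886·-1.000000=-0.0729; V=0.000000+0.072886+-0.072886=0.0000
k=6 src: inc=-0.072886, refl=-0.072886·0.714286=-0.0521; V=0.072886+-0.072886+-0.052062=-0.0521

0 0 source 0.1429
1 4 load 0.0000
2 8 source -0.1020
3 12 load 0.0000
4 16 source 0.0729
5 20 load 0.0000
6 24 source -0.0521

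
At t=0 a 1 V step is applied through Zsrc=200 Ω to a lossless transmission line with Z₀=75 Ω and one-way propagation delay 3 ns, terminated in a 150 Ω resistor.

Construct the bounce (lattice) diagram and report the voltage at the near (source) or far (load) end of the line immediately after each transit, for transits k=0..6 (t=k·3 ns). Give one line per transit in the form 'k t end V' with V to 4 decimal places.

0 0 source 0.2727
1 3 load 0.3636
2 6 source 0.4050
3 9 load 0.4187
4 12 source 0.4250
5 15 load 0.4271
6 18 source 0.4280

Γ_L=0.333333, Γ_S=0.454545; launch V₁=1·75/275=0.272727
k=0 src: V=0.2727
k=1 load: inc=0.272727, refl=0.272727·0.333333=0.0909; V=0.000000+0.272727+0.090909=0.3636
k=2 src: inc=0.090909, refl=0.090909·0.454545=0.0413; V=0.272727+0.090909+0.041322=0.4050
k=3 load: inc=0.041322, refl=0.041322·0.333333=0.0138; V=0.363636+0.041322+0.013774=0.4187
k=4 src: inc=0.013774, refl=0.013774·0.454545=0.0063; V=0.404959+0.013774+0.006261=0.4250
k=5 load: inc=0.006261, refl=0.006261·0.333333=0.0021; V=0.418733+0.006261+0.002087=0.4271
k=6 src: inc=0.002087, refl=0.002087·0.454545=0.0009; V=0.424994+0.002087+0.000949=0.4280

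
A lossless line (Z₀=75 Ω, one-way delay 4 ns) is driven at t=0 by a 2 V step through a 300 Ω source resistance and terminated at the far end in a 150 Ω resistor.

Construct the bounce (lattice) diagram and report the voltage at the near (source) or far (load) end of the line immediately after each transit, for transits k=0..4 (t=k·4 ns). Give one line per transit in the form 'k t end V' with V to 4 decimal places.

0 0 source 0.4000
1 4 load 0.5333
2 8 source 0.6133
3 12 load 0.6400
4 16 source 0.6560

Γ_L=0.333333, Γ_S=0.600000; launch V₁=2·75/375=0.400000
k=0 src: V=0.4000
k=1 load: inc=0.400000, refl=0.400000·0.333333=0.1333; V=0.000000+0.400000+0.133333=0.5333
k=2 src: inc=0.133333, refl=0.133333·0.600000=0.0800; V=0.400000+0.133333+0.080000=0.6133
k=3 load: inc=0.080000, refl=0.080000·0.333333=0.0267; V=0.533333+0.080000+0.026667=0.6400
k=4 src: inc=0.026667, refl=0.026667·0.600000=0.0160; V=0.613333+0.026667+0.016000=0.6560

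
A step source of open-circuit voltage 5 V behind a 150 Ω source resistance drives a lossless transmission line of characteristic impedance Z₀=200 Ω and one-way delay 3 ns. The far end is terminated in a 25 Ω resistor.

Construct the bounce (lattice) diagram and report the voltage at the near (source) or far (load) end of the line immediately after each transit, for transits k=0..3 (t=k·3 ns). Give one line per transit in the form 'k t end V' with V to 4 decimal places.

0 0 source 2.8571
1 3 load 0.6349
2 6 source 0.9524
3 9 load 0.7055

Γ_L=-0.777778, Γ_S=-0.142857; launch V₁=5·200/350=2.857143
k=0 src: V=2.8571
k=1 load: inc=2.857143, refl=2.857143·-0.777778=-2.2222; V=0.000000+2.857143+-2.222222=0.6349
k=2 src: inc=-2.222222, refl=-2.222222·-0.142857=0.3175; V=2.857143+-2.222222+0.317460=0.9524
k=3 load: inc=0.317460, refl=0.317460·-0.777778=-0.2469; V=0.634921+0.317460+-0.246914=0.7055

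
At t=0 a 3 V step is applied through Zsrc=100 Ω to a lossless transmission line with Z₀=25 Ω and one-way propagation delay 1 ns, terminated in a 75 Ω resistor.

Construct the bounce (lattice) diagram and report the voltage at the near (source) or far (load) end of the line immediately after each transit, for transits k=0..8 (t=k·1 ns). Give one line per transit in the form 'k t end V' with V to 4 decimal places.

Γ_L=0.500000, Γ_S=0.600000; launch V₁=3·25/125=0.600000
k=0 src: V=0.6000
k=1 load: inc=0.600000, refl=0.600000·0.500000=0.3000; V=0.000000+0.600000+0.300000=0.9000
k=2 src: inc=0.300000, refl=0.300000·0.600000=0.1800; V=0.600000+0.300000+0.180000=1.0800
k=3 load: inc=0.180000, refl=0.180000·0.500000=0.0900; V=0.900000+0.180000+0.090000=1.1700
k=4 src: inc=0.090000, refl=0.090000·0.600000=0.0540; V=1.080000+0.090000+0.054000=1.2240
k=5 load: inc=0.054000, refl=0.054000·0.500000=0.0270; V=1.170000+0.054000+0.027000=1.2510
k=6 src: inc=0.027000, refl=0.027000·0.600000=0.0162; V=1.224000+0.027000+0.016200=1.2672
k=7 load: inc=0.016200, refl=0.016200·0.500000=0.0081; V=1.251000+0.016200+0.008100=1.2753
k=8 src: inc=0.008100, refl=0.008100·0.600000=0.0049; V=1.267200+0.008100+0.004860=1.2802

0 0 source 0.6000
1 1 load 0.9000
2 2 source 1.0800
3 3 load 1.1700
4 4 source 1.2240
5 5 load 1.2510
6 6 source 1.2672
7 7 load 1.2753
8 8 source 1.2802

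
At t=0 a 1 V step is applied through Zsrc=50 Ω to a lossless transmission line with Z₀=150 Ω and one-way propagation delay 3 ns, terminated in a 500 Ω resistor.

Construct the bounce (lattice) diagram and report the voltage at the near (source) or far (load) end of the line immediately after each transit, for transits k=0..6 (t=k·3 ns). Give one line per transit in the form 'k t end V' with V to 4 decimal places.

Γ_L=0.538462, Γ_S=-0.500000; launch V₁=1·150/200=0.750000
k=0 src: V=0.7500
k=1 load: inc=0.750000, refl=0.750000·0.538462=0.4038; V=0.000000+0.750000+0.403846=1.1538
k=2 src: inc=0.403846, refl=0.403846·-0.500000=-0.2019; V=0.750000+0.403846+-0.201923=0.9519
k=3 load: inc=-0.201923, refl=-0.201923·0.538462=-0.1087; V=1.153846+-0.201923+-0.108728=0.8432
k=4 src: inc=-0.108728, refl=-0.108728·-0.500000=0.0544; V=0.951923+-0.108728+0.054364=0.8976
k=5 load: inc=0.054364, refl=0.054364·0.538462=0.0293; V=0.843195+0.054364+0.029273=0.9268
k=6 src: inc=0.029273, refl=0.029273·-0.500000=-0.0146; V=0.897559+0.029273+-0.014636=0.9122

0 0 source 0.7500
1 3 load 1.1538
2 6 source 0.9519
3 9 load 0.8432
4 12 source 0.8976
5 15 load 0.9268
6 18 source 0.9122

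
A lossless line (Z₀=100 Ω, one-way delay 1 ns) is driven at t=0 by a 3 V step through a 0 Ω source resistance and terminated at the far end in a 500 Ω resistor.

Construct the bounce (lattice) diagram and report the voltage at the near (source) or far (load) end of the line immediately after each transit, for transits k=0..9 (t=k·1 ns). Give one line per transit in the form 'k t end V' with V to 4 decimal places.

Γ_L=0.666667, Γ_S=-1.000000; launch V₁=3·100/100=3.000000
k=0 src: V=3.0000
k=1 load: inc=3.000000, refl=3.000000·0.666667=2.0000; V=0.000000+3.000000+2.000000=5.0000
k=2 src: inc=2.000000, refl=2.000000·-1.000000=-2.0000; V=3.000000+2.000000+-2.000000=3.0000
k=3 load: inc=-2.000000, refl=-2.000000·0.666667=-1.3333; V=5.000000+-2.000000+-1.333333=1.6667
k=4 src: inc=-1.333333, refl=-1.333333·-1.000000=1.3333; V=3.000000+-1.333333+1.333333=3.0000
k=5 load: inc=1.333333, refl=1.333333·0.666667=0.8889; V=1.666667+1.333333+0.888889=3.8889
k=6 src: inc=0.888889, refl=0.888889·-1.000000=-0.8889; V=3.000000+0.888889+-0.888889=3.0000
k=7 load: inc=-0.888889, refl=-0.888889·0.666667=-0.5926; V=3.888889+-0.888889+-0.592593=2.4074
k=8 src: inc=-0.592593, refl=-0.592593·-1.000000=0.5926; V=3.000000+-0.592593+0.592593=3.0000
k=9 load: inc=0.592593, refl=0.592593·0.666667=0.3951; V=2.407407+0.592593+0.395062=3.3951

0 0 source 3.0000
1 1 load 5.0000
2 2 source 3.0000
3 3 load 1.6667
4 4 source 3.0000
5 5 load 3.8889
6 6 source 3.0000
7 7 load 2.4074
8 8 source 3.0000
9 9 load 3.3951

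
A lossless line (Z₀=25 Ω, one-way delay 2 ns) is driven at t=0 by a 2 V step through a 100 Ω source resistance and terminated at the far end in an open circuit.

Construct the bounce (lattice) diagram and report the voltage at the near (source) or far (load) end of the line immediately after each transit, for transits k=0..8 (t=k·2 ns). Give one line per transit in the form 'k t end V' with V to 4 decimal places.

Γ_L=1.000000, Γ_S=0.600000; launch V₁=2·25/125=0.400000
k=0 src: V=0.4000
k=1 load: inc=0.400000, refl=0.400000·1.000000=0.4000; V=0.000000+0.400000+0.400000=0.8000
k=2 src: inc=0.400000, refl=0.400000·0.600000=0.2400; V=0.400000+0.400000+0.240000=1.0400
k=3 load: inc=0.240000, refl=0.240000·1.000000=0.2400; V=0.800000+0.240000+0.240000=1.2800
k=4 src: inc=0.240000, refl=0.240000·0.600000=0.1440; V=1.040000+0.240000+0.144000=1.4240
k=5 load: inc=0.144000, refl=0.144000·1.000000=0.1440; V=1.280000+0.144000+0.144000=1.5680
k=6 src: inc=0.144000, refl=0.144000·0.600000=0.0864; V=1.424000+0.144000+0.086400=1.6544
k=7 load: inc=0.086400, refl=0.086400·1.000000=0.0864; V=1.568000+0.086400+0.086400=1.7408
k=8 src: inc=0.086400, refl=0.086400·0.600000=0.0518; V=1.654400+0.086400+0.051840=1.7926

0 0 source 0.4000
1 2 load 0.8000
2 4 source 1.0400
3 6 load 1.2800
4 8 source 1.4240
5 10 load 1.5680
6 12 source 1.6544
7 14 load 1.7408
8 16 source 1.7926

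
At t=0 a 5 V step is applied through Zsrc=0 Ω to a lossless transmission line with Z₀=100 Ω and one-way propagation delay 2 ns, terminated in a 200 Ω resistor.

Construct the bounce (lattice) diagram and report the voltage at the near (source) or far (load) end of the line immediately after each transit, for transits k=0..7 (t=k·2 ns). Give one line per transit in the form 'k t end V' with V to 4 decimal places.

Γ_L=0.333333, Γ_S=-1.000000; launch V₁=5·100/100=5.000000
k=0 src: V=5.0000
k=1 load: inc=5.000000, refl=5.000000·0.333333=1.6667; V=0.000000+5.000000+1.666667=6.6667
k=2 src: inc=1.666667, refl=1.666667·-1.000000=-1.6667; V=5.000000+1.666667+-1.666667=5.0000
k=3 load: inc=-1.666667, refl=-1.666667·0.333333=-0.5556; V=6.666667+-1.666667+-0.555556=4.4444
k=4 src: inc=-0.555556, refl=-0.555556·-1.000000=0.5556; V=5.000000+-0.555556+0.555556=5.0000
k=5 load: inc=0.555556, refl=0.555556·0.333333=0.1852; V=4.444444+0.555556+0.185185=5.1852
k=6 src: inc=0.185185, refl=0.185185·-1.000000=-0.1852; V=5.000000+0.185185+-0.185185=5.0000
k=7 load: inc=-0.185185, refl=-0.185185·0.333333=-0.0617; V=5.185185+-0.185185+-0.061728=4.9383

0 0 source 5.0000
1 2 load 6.6667
2 4 source 5.0000
3 6 load 4.4444
4 8 source 5.0000
5 10 load 5.1852
6 12 source 5.0000
7 14 load 4.9383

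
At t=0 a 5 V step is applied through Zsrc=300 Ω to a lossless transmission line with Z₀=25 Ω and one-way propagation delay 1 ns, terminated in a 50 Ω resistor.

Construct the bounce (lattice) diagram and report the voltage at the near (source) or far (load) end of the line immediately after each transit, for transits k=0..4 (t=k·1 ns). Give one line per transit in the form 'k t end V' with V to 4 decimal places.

Γ_L=0.333333, Γ_S=0.846154; launch V₁=5·25/325=0.384615
k=0 src: V=0.3846
k=1 load: inc=0.384615, refl=0.384615·0.333333=0.1282; V=0.000000+0.384615+0.128205=0.5128
k=2 src: inc=0.128205, refl=0.128205·0.846154=0.1085; V=0.384615+0.128205+0.108481=0.6213
k=3 load: inc=0.108481, refl=0.108481·0.333333=0.0362; V=0.512821+0.108481+0.036160=0.6575
k=4 src: inc=0.036160, refl=0.036160·0.846154=0.0306; V=0.621302+0.036160+0.030597=0.6881

0 0 source 0.3846
1 1 load 0.5128
2 2 source 0.6213
3 3 load 0.6575
4 4 source 0.6881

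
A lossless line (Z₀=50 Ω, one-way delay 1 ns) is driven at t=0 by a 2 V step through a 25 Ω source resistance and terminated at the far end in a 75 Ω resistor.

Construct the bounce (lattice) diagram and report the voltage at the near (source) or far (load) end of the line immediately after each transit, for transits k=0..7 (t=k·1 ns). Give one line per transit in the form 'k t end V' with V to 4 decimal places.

Γ_L=0.200000, Γ_S=-0.333333; launch V₁=2·50/75=1.333333
k=0 src: V=1.3333
k=1 load: inc=1.333333, refl=1.333333·0.200000=0.2667; V=0.000000+1.333333+0.266667=1.6000
k=2 src: inc=0.266667, refl=0.266667·-0.333333=-0.0889; V=1.333333+0.266667+-0.088889=1.5111
k=3 load: inc=-0.088889, refl=-0.088889·0.200000=-0.0178; V=1.600000+-0.088889+-0.017778=1.4933
k=4 src: inc=-0.017778, refl=-0.017778·-0.333333=0.0059; V=1.511111+-0.017778+0.005926=1.4993
k=5 load: inc=0.005926, refl=0.005926·0.200000=0.0012; V=1.493333+0.005926+0.001185=1.5004
k=6 src: inc=0.001185, refl=0.001185·-0.333333=-0.0004; V=1.499259+0.001185+-0.000395=1.5000
k=7 load: inc=-0.000395, refl=-0.000395·0.200000=-0.0001; V=1.500444+-0.000395+-0.000079=1.5000

0 0 source 1.3333
1 1 load 1.6000
2 2 source 1.5111
3 3 load 1.4933
4 4 source 1.4993
5 5 load 1.5004
6 6 source 1.5000
7 7 load 1.5000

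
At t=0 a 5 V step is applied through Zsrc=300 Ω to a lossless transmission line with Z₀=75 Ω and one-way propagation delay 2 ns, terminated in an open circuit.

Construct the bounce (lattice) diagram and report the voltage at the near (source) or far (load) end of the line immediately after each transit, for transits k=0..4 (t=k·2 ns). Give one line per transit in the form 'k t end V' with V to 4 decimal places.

0 0 source 1.0000
1 2 load 2.0000
2 4 source 2.6000
3 6 load 3.2000
4 8 source 3.5600

Γ_L=1.000000, Γ_S=0.600000; launch V₁=5·75/375=1.000000
k=0 src: V=1.0000
k=1 load: inc=1.000000, refl=1.000000·1.000000=1.0000; V=0.000000+1.000000+1.000000=2.0000
k=2 src: inc=1.000000, refl=1.000000·0.600000=0.6000; V=1.000000+1.000000+0.600000=2.6000
k=3 load: inc=0.600000, refl=0.600000·1.000000=0.6000; V=2.000000+0.600000+0.600000=3.2000
k=4 src: inc=0.600000, refl=0.600000·0.600000=0.3600; V=2.600000+0.600000+0.360000=3.5600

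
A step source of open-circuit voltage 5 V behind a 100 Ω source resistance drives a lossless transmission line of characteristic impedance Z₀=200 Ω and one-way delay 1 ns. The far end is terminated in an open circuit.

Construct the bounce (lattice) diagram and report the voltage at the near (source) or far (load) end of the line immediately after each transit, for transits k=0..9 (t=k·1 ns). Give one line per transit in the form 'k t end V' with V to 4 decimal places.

0 0 source 3.3333
1 1 load 6.6667
2 2 source 5.5556
3 3 load 4.4444
4 4 source 4.8148
5 5 load 5.1852
6 6 source 5.0617
7 7 load 4.9383
8 8 source 4.9794
9 9 load 5.0206

Γ_L=1.000000, Γ_S=-0.333333; launch V₁=5·200/300=3.333333
k=0 src: V=3.3333
k=1 load: inc=3.333333, refl=3.333333·1.000000=3.3333; V=0.000000+3.333333+3.333333=6.6667
k=2 src: inc=3.333333, refl=3.333333·-0.333333=-1.1111; V=3.333333+3.333333+-1.111111=5.5556
k=3 load: inc=-1.111111, refl=-1.111111·1.000000=-1.1111; V=6.666667+-1.111111+-1.111111=4.4444
k=4 src: inc=-1.111111, refl=-1.111111·-0.333333=0.3704; V=5.555556+-1.111111+0.370370=4.8148
k=5 load: inc=0.370370, refl=0.370370·1.000000=0.3704; V=4.444444+0.370370+0.370370=5.1852
k=6 src: inc=0.370370, refl=0.370370·-0.333333=-0.1235; V=4.814815+0.370370+-0.123457=5.0617
k=7 load: inc=-0.123457, refl=-0.123457·1.000000=-0.1235; V=5.185185+-0.123457+-0.123457=4.9383
k=8 src: inc=-0.123457, refl=-0.123457·-0.333333=0.0412; V=5.061728+-0.123457+0.041152=4.9794
k=9 load: inc=0.041152, refl=0.041152·1.000000=0.0412; V=4.938272+0.041152+0.041152=5.0206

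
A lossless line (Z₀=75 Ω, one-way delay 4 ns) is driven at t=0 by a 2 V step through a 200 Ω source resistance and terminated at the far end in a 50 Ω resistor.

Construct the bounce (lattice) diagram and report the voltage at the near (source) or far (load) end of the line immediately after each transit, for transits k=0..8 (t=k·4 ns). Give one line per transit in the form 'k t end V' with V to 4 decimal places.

Γ_L=-0.200000, Γ_S=0.454545; launch V₁=2·75/275=0.545455
k=0 src: V=0.5455
k=1 load: inc=0.545455, refl=0.545455·-0.200000=-0.1091; V=0.000000+0.545455+-0.109091=0.4364
k=2 src: inc=-0.109091, refl=-0.109091·0.454545=-0.0496; V=0.545455+-0.109091+-0.049587=0.3868
k=3 load: inc=-0.049587, refl=-0.049587·-0.200000=0.0099; V=0.436364+-0.049587+0.009917=0.3967
k=4 src: inc=0.009917, refl=0.009917·0.454545=0.0045; V=0.386777+0.009917+0.004508=0.4012
k=5 load: inc=0.004508, refl=0.004508·-0.200000=-0.0009; V=0.396694+0.004508+-0.000902=0.4003
k=6 src: inc=-0.000902, refl=-0.000902·0.454545=-0.0004; V=0.401202+-0.000902+-0.000410=0.3999
k=7 load: inc=-0.000410, refl=-0.000410·-0.200000=0.0001; V=0.400301+-0.000410+0.000082=0.4000
k=8 src: inc=0.000082, refl=0.000082·0.454545=0.0000; V=0.399891+0.000082+0.000037=0.4000

0 0 source 0.5455
1 4 load 0.4364
2 8 source 0.3868
3 12 load 0.3967
4 16 source 0.4012
5 20 load 0.4003
6 24 source 0.3999
7 28 load 0.4000
8 32 source 0.4000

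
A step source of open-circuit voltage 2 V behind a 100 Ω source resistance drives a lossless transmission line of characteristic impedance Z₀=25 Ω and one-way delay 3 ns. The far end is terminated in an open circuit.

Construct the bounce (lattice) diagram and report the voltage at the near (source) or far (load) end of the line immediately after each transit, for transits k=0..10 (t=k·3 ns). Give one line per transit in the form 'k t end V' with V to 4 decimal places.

Γ_L=1.000000, Γ_S=0.600000; launch V₁=2·25/125=0.400000
k=0 src: V=0.4000
k=1 load: inc=0.400000, refl=0.400000·1.000000=0.4000; V=0.000000+0.400000+0.400000=0.8000
k=2 src: inc=0.400000, refl=0.400000·0.600000=0.2400; V=0.400000+0.400000+0.240000=1.0400
k=3 load: inc=0.240000, refl=0.240000·1.000000=0.2400; V=0.800000+0.240000+0.240000=1.2800
k=4 src: inc=0.240000, refl=0.240000·0.600000=0.1440; V=1.040000+0.240000+0.144000=1.4240
k=5 load: inc=0.144000, refl=0.144000·1.000000=0.1440; V=1.280000+0.144000+0.144000=1.5680
k=6 src: inc=0.144000, refl=0.144000·0.600000=0.0864; V=1.424000+0.144000+0.086400=1.6544
k=7 load: inc=0.086400, refl=0.086400·1.000000=0.0864; V=1.568000+0.086400+0.086400=1.7408
k=8 src: inc=0.086400, refl=0.086400·0.600000=0.0518; V=1.654400+0.086400+0.051840=1.7926
k=9 load: inc=0.051840, refl=0.051840·1.000000=0.0518; V=1.740800+0.051840+0.051840=1.8445
k=10 src: inc=0.051840, refl=0.051840·0.600000=0.0311; V=1.792640+0.051840+0.031104=1.8756

0 0 source 0.4000
1 3 load 0.8000
2 6 source 1.0400
3 9 load 1.2800
4 12 source 1.4240
5 15 load 1.5680
6 18 source 1.6544
7 21 load 1.7408
8 24 source 1.7926
9 27 load 1.8445
10 30 source 1.8756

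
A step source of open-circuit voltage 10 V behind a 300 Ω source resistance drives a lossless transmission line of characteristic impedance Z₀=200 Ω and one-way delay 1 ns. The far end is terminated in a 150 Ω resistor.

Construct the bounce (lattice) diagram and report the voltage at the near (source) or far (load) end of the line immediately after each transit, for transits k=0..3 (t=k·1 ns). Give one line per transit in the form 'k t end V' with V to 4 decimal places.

Γ_L=-0.142857, Γ_S=0.200000; launch V₁=10·200/500=4.000000
k=0 src: V=4.0000
k=1 load: inc=4.000000, refl=4.000000·-0.142857=-0.5714; V=0.000000+4.000000+-0.571429=3.4286
k=2 src: inc=-0.571429, refl=-0.571429·0.200000=-0.1143; V=4.000000+-0.571429+-0.114286=3.3143
k=3 load: inc=-0.114286, refl=-0.114286·-0.142857=0.0163; V=3.428571+-0.114286+0.016327=3.3306

0 0 source 4.0000
1 1 load 3.4286
2 2 source 3.3143
3 3 load 3.3306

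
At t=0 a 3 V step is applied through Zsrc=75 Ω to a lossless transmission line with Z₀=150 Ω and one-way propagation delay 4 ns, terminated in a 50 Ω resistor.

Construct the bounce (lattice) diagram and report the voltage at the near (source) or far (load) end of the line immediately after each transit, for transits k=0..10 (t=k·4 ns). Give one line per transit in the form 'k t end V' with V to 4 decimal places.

Γ_L=-0.500000, Γ_S=-0.333333; launch V₁=3·150/225=2.000000
k=0 src: V=2.0000
k=1 load: inc=2.000000, refl=2.000000·-0.500000=-1.0000; V=0.000000+2.000000+-1.000000=1.0000
k=2 src: inc=-1.000000, refl=-1.000000·-0.333333=0.3333; V=2.000000+-1.000000+0.333333=1.3333
k=3 load: inc=0.333333, refl=0.333333·-0.500000=-0.1667; V=1.000000+0.333333+-0.166667=1.1667
k=4 src: inc=-0.166667, refl=-0.166667·-0.333333=0.0556; V=1.333333+-0.166667+0.055556=1.2222
k=5 load: inc=0.055556, refl=0.055556·-0.500000=-0.0278; V=1.166667+0.055556+-0.027778=1.1944
k=6 src: inc=-0.027778, refl=-0.027778·-0.333333=0.0093; V=1.222222+-0.027778+0.009259=1.2037
k=7 load: inc=0.009259, refl=0.009259·-0.500000=-0.0046; V=1.194444+0.009259+-0.004630=1.1991
k=8 src: inc=-0.004630, refl=-0.004630·-0.333333=0.0015; V=1.203704+-0.004630+0.001543=1.2006
k=9 load: inc=0.001543, refl=0.001543·-0.500000=-0.0008; V=1.199074+0.001543+-0.000772=1.1998
k=10 src: inc=-0.000772, refl=-0.000772·-0.333333=0.0003; V=1.200617+-0.000772+0.000257=1.2001

0 0 source 2.0000
1 4 load 1.0000
2 8 source 1.3333
3 12 load 1.1667
4 16 source 1.2222
5 20 load 1.1944
6 24 source 1.2037
7 28 load 1.1991
8 32 source 1.2006
9 36 load 1.1998
10 40 source 1.2001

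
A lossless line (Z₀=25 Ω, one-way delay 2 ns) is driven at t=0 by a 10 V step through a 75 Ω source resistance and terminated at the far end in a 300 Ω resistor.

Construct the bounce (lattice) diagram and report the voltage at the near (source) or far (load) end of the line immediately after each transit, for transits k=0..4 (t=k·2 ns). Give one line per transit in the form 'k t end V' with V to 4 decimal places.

Γ_L=0.846154, Γ_S=0.500000; launch V₁=10·25/100=2.500000
k=0 src: V=2.5000
k=1 load: inc=2.500000, refl=2.500000·0.846154=2.1154; V=0.000000+2.500000+2.115385=4.6154
k=2 src: inc=2.115385, refl=2.115385·0.500000=1.0577; V=2.500000+2.115385+1.057692=5.6731
k=3 load: inc=1.057692, refl=1.057692·0.846154=0.8950; V=4.615385+1.057692+0.894970=6.5680
k=4 src: inc=0.894970, refl=0.894970·0.500000=0.4475; V=5.673077+0.894970+0.447485=7.0155

0 0 source 2.5000
1 2 load 4.6154
2 4 source 5.6731
3 6 load 6.5680
4 8 source 7.0155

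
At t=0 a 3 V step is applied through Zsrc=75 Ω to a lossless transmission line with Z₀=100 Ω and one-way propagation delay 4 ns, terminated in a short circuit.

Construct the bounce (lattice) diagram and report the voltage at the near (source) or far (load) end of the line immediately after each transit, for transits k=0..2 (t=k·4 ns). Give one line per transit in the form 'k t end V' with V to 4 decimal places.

Γ_L=-1.000000, Γ_S=-0.142857; launch V₁=3·100/175=1.714286
k=0 src: V=1.7143
k=1 load: inc=1.714286, refl=1.714286·-1.000000=-1.7143; V=0.000000+1.714286+-1.714286=0.0000
k=2 src: inc=-1.714286, refl=-1.714286·-0.142857=0.2449; V=1.714286+-1.714286+0.244898=0.2449

0 0 source 1.7143
1 4 load 0.0000
2 8 source 0.2449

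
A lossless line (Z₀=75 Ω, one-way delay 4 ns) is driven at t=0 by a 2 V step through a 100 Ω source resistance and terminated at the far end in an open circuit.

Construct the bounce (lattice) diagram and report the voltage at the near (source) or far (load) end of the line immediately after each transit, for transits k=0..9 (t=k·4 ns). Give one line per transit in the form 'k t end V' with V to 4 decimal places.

Γ_L=1.000000, Γ_S=0.142857; launch V₁=2·75/175=0.857143
k=0 src: V=0.8571
k=1 load: inc=0.857143, refl=0.857143·1.000000=0.8571; V=0.000000+0.857143+0.857143=1.7143
k=2 src: inc=0.857143, refl=0.857143·0.142857=0.1224; V=0.857143+0.857143+0.122449=1.8367
k=3 load: inc=0.122449, refl=0.122449·1.000000=0.1224; V=1.714286+0.122449+0.122449=1.9592
k=4 src: inc=0.122449, refl=0.122449·0.142857=0.0175; V=1.836735+0.122449+0.017493=1.9767
k=5 load: inc=0.017493, refl=0.017493·1.000000=0.0175; V=1.959184+0.017493+0.017493=1.9942
k=6 src: inc=0.017493, refl=0.017493·0.142857=0.0025; V=1.976676+0.017493+0.002499=1.9967
k=7 load: inc=0.002499, refl=0.002499·1.000000=0.0025; V=1.994169+0.002499+0.002499=1.9992
k=8 src: inc=0.002499, refl=0.002499·0.142857=0.0004; V=1.996668+0.002499+0.000357=1.9995
k=9 load: inc=0.000357, refl=0.000357·1.000000=0.0004; V=1.999167+0.000357+0.000357=1.9999

0 0 source 0.8571
1 4 load 1.7143
2 8 source 1.8367
3 12 load 1.9592
4 16 source 1.9767
5 20 load 1.9942
6 24 source 1.9967
7 28 load 1.9992
8 32 source 1.9995
9 36 load 1.9999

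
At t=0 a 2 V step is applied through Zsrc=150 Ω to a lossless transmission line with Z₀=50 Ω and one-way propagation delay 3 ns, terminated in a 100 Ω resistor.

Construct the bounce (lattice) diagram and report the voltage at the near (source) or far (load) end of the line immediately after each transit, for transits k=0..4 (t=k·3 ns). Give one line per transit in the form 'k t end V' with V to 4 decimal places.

0 0 source 0.5000
1 3 load 0.6667
2 6 source 0.7500
3 9 load 0.7778
4 12 source 0.7917

Γ_L=0.333333, Γ_S=0.500000; launch V₁=2·50/200=0.500000
k=0 src: V=0.5000
k=1 load: inc=0.500000, refl=0.500000·0.333333=0.1667; V=0.000000+0.500000+0.166667=0.6667
k=2 src: inc=0.166667, refl=0.166667·0.500000=0.0833; V=0.500000+0.166667+0.083333=0.7500
k=3 load: inc=0.083333, refl=0.083333·0.333333=0.0278; V=0.666667+0.083333+0.027778=0.7778
k=4 src: inc=0.027778, refl=0.027778·0.500000=0.0139; V=0.750000+0.027778+0.013889=0.7917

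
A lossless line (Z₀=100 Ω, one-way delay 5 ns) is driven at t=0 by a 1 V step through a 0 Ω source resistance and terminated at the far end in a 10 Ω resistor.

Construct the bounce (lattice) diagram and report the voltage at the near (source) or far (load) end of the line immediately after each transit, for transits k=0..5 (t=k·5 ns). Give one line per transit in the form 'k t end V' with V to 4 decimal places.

Γ_L=-0.818182, Γ_S=-1.000000; launch V₁=1·100/100=1.000000
k=0 src: V=1.0000
k=1 load: inc=1.000000, refl=1.000000·-0.818182=-0.8182; V=0.000000+1.000000+-0.818182=0.1818
k=2 src: inc=-0.818182, refl=-0.818182·-1.000000=0.8182; V=1.000000+-0.818182+0.818182=1.0000
k=3 load: inc=0.818182, refl=0.818182·-0.818182=-0.6694; V=0.181818+0.818182+-0.669421=0.3306
k=4 src: inc=-0.669421, refl=-0.669421·-1.000000=0.6694; V=1.000000+-0.669421+0.669421=1.0000
k=5 load: inc=0.669421, refl=0.669421·-0.818182=-0.5477; V=0.330579+0.669421+-0.547708=0.4523

0 0 source 1.0000
1 5 load 0.1818
2 10 source 1.0000
3 15 load 0.3306
4 20 source 1.0000
5 25 load 0.4523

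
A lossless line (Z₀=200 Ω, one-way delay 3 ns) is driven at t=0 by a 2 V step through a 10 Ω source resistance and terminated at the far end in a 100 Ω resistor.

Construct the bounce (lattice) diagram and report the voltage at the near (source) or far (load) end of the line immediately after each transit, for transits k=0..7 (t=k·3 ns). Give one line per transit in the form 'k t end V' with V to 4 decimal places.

Γ_L=-0.333333, Γ_S=-0.904762; launch V₁=2·200/210=1.904762
k=0 src: V=1.9048
k=1 load: inc=1.904762, refl=1.904762·-0.333333=-0.6349; V=0.000000+1.904762+-0.634921=1.2698
k=2 src: inc=-0.634921, refl=-0.634921·-0.904762=0.5745; V=1.904762+-0.634921+0.574452=1.8443
k=3 load: inc=0.574452, refl=0.574452·-0.333333=-0.1915; V=1.269841+0.574452+-0.191484=1.6528
k=4 src: inc=-0.191484, refl=-0.191484·-0.904762=0.1732; V=1.844293+-0.191484+0.173247=1.8261
k=5 load: inc=0.173247, refl=0.173247·-0.333333=-0.0577; V=1.652809+0.173247+-0.057749=1.7683
k=6 src: inc=-0.057749, refl=-0.057749·-0.904762=0.0522; V=1.826057+-0.057749+0.052249=1.8206
k=7 load: inc=0.052249, refl=0.052249·-0.333333=-0.0174; V=1.768308+0.052249+-0.017416=1.8031

0 0 source 1.9048
1 3 load 1.2698
2 6 source 1.8443
3 9 load 1.6528
4 12 source 1.8261
5 15 load 1.7683
6 18 source 1.8206
7 21 load 1.8031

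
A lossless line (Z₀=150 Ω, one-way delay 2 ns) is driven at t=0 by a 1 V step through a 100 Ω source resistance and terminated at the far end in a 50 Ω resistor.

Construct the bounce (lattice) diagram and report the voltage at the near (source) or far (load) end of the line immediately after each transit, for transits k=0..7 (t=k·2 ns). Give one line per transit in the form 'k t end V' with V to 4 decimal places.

0 0 source 0.6000
1 2 load 0.3000
2 4 source 0.3600
3 6 load 0.3300
4 8 source 0.3360
5 10 load 0.3330
6 12 source 0.3336
7 14 load 0.3333

Γ_L=-0.500000, Γ_S=-0.200000; launch V₁=1·150/250=0.600000
k=0 src: V=0.6000
k=1 load: inc=0.600000, refl=0.600000·-0.500000=-0.3000; V=0.000000+0.600000+-0.300000=0.3000
k=2 src: inc=-0.300000, refl=-0.300000·-0.200000=0.0600; V=0.600000+-0.300000+0.060000=0.3600
k=3 load: inc=0.060000, refl=0.060000·-0.500000=-0.0300; V=0.300000+0.060000+-0.030000=0.3300
k=4 src: inc=-0.030000, refl=-0.030000·-0.200000=0.0060; V=0.360000+-0.030000+0.006000=0.3360
k=5 load: inc=0.006000, refl=0.006000·-0.500000=-0.0030; V=0.330000+0.006000+-0.003000=0.3330
k=6 src: inc=-0.003000, refl=-0.003000·-0.200000=0.0006; V=0.336000+-0.003000+0.000600=0.3336
k=7 load: inc=0.000600, refl=0.000600·-0.500000=-0.0003; V=0.333000+0.000600+-0.000300=0.3333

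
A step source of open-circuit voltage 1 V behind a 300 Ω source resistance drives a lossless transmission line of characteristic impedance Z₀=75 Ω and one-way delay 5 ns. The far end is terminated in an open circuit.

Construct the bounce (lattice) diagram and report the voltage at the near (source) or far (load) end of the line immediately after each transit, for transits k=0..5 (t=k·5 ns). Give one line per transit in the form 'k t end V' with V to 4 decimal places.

0 0 source 0.2000
1 5 load 0.4000
2 10 source 0.5200
3 15 load 0.6400
4 20 source 0.7120
5 25 load 0.7840

Γ_L=1.000000, Γ_S=0.600000; launch V₁=1·75/375=0.200000
k=0 src: V=0.2000
k=1 load: inc=0.200000, refl=0.200000·1.000000=0.2000; V=0.000000+0.200000+0.200000=0.4000
k=2 src: inc=0.200000, refl=0.200000·0.600000=0.1200; V=0.200000+0.200000+0.120000=0.5200
k=3 load: inc=0.120000, refl=0.120000·1.000000=0.1200; V=0.400000+0.120000+0.120000=0.6400
k=4 src: inc=0.120000, refl=0.120000·0.600000=0.0720; V=0.520000+0.120000+0.072000=0.7120
k=5 load: inc=0.072000, refl=0.072000·1.000000=0.0720; V=0.640000+0.072000+0.072000=0.7840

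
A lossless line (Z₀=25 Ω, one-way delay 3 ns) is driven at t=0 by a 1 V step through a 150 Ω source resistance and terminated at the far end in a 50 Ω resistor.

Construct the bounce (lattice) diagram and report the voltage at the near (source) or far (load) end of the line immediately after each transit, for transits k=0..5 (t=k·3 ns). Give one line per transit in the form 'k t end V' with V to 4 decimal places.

Γ_L=0.333333, Γ_S=0.714286; launch V₁=1·25/175=0.142857
k=0 src: V=0.1429
k=1 load: inc=0.142857, refl=0.142857·0.333333=0.0476; V=0.000000+0.142857+0.047619=0.1905
k=2 src: inc=0.047619, refl=0.047619·0.714286=0.0340; V=0.142857+0.047619+0.034014=0.2245
k=3 load: inc=0.034014, refl=0.034014·0.333333=0.0113; V=0.190476+0.034014+0.011338=0.2358
k=4 src: inc=0.011338, refl=0.011338·0.714286=0.0081; V=0.224490+0.011338+0.008098=0.2439
k=5 load: inc=0.008098, refl=0.008098·0.333333=0.0027; V=0.235828+0.008098+0.002699=0.2466

0 0 source 0.1429
1 3 load 0.1905
2 6 source 0.2245
3 9 load 0.2358
4 12 source 0.2439
5 15 load 0.2466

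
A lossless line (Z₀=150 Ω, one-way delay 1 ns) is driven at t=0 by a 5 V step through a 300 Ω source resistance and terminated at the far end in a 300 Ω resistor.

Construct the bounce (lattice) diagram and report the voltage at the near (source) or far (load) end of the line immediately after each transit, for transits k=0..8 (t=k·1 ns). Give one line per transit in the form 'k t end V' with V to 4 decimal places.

0 0 source 1.6667
1 1 load 2.2222
2 2 source 2.4074
3 3 load 2.4691
4 4 source 2.4897
5 5 load 2.4966
6 6 source 2.4989
7 7 load 2.4996
8 8 source 2.4999

Γ_L=0.333333, Γ_S=0.333333; launch V₁=5·150/450=1.666667
k=0 src: V=1.6667
k=1 load: inc=1.666667, refl=1.666667·0.333333=0.5556; V=0.000000+1.666667+0.555556=2.2222
k=2 src: inc=0.555556, refl=0.555556·0.333333=0.1852; V=1.666667+0.555556+0.185185=2.4074
k=3 load: inc=0.185185, refl=0.185185·0.333333=0.0617; V=2.222222+0.185185+0.061728=2.4691
k=4 src: inc=0.061728, refl=0.061728·0.333333=0.0206; V=2.407407+0.061728+0.020576=2.4897
k=5 load: inc=0.020576, refl=0.020576·0.333333=0.0069; V=2.469136+0.020576+0.006859=2.4966
k=6 src: inc=0.006859, refl=0.006859·0.333333=0.0023; V=2.489712+0.006859+0.002286=2.4989
k=7 load: inc=0.002286, refl=0.002286·0.333333=0.0008; V=2.496571+0.002286+0.000762=2.4996
k=8 src: inc=0.000762, refl=0.000762·0.333333=0.0003; V=2.498857+0.000762+0.000254=2.4999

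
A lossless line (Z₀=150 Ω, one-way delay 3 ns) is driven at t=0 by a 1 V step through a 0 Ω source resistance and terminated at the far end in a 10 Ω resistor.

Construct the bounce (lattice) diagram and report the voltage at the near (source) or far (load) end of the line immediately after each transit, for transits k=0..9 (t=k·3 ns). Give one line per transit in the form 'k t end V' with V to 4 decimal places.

0 0 source 1.0000
1 3 load 0.1250
2 6 source 1.0000
3 9 load 0.2344
4 12 source 1.0000
5 15 load 0.3301
6 18 source 1.0000
7 21 load 0.4138
8 24 source 1.0000
9 27 load 0.4871

Γ_L=-0.875000, Γ_S=-1.000000; launch V₁=1·150/150=1.000000
k=0 src: V=1.0000
k=1 load: inc=1.000000, refl=1.000000·-0.875000=-0.8750; V=0.000000+1.000000+-0.875000=0.1250
k=2 src: inc=-0.875000, refl=-0.875000·-1.000000=0.8750; V=1.000000+-0.875000+0.875000=1.0000
k=3 load: inc=0.875000, refl=0.875000·-0.875000=-0.7656; V=0.125000+0.875000+-0.765625=0.2344
k=4 src: inc=-0.765625, refl=-0.765625·-1.000000=0.7656; V=1.000000+-0.765625+0.765625=1.0000
k=5 load: inc=0.765625, refl=0.765625·-0.875000=-0.6699; V=0.234375+0.765625+-0.669922=0.3301
k=6 src: inc=-0.669922, refl=-0.669922·-1.000000=0.6699; V=1.000000+-0.669922+0.669922=1.0000
k=7 load: inc=0.669922, refl=0.669922·-0.875000=-0.5862; V=0.330078+0.669922+-0.586182=0.4138
k=8 src: inc=-0.586182, refl=-0.586182·-1.000000=0.5862; V=1.000000+-0.586182+0.586182=1.0000
k=9 load: inc=0.586182, refl=0.586182·-0.875000=-0.5129; V=0.413818+0.586182+-0.512909=0.4871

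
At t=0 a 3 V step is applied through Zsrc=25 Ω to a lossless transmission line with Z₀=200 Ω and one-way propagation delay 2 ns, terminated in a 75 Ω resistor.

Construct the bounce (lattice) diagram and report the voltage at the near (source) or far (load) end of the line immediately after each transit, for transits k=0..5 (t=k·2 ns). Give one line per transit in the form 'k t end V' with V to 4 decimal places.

Γ_L=-0.454545, Γ_S=-0.777778; launch V₁=3·200/225=2.666667
k=0 src: V=2.6667
k=1 load: inc=2.666667, refl=2.666667·-0.454545=-1.2121; V=0.000000+2.666667+-1.212121=1.4545
k=2 src: inc=-1.212121, refl=-1.212121·-0.777778=0.9428; V=2.666667+-1.212121+0.942761=2.3973
k=3 load: inc=0.942761, refl=0.942761·-0.454545=-0.4285; V=1.454545+0.942761+-0.428528=1.9688
k=4 src: inc=-0.428528, refl=-0.428528·-0.777778=0.3333; V=2.397306+-0.428528+0.333299=2.3021
k=5 load: inc=0.333299, refl=0.333299·-0.454545=-0.1515; V=1.968779+0.333299+-0.151500=2.1506

0 0 source 2.6667
1 2 load 1.4545
2 4 source 2.3973
3 6 load 1.9688
4 8 source 2.3021
5 10 load 2.1506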